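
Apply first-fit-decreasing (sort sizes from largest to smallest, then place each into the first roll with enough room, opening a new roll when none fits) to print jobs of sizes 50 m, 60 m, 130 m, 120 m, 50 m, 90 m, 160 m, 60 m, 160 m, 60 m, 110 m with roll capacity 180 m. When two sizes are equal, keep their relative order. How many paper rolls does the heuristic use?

Sorted descending: 160, 160, 130, 120, 110, 90, 60, 60, 60, 50, 50.
  160 → roll 1 (new)  [load 160/180]
  160 → roll 2 (new)  [load 160/180]
  130 → roll 3 (new)  [load 130/180]
  120 → roll 4 (new)  [load 120/180]
  110 → roll 5 (new)  [load 110/180]
  90 → roll 6 (new)  [load 90/180]
  60 → roll 4  [load 180/180]
  60 → roll 5  [load 170/180]
  60 → roll 6  [load 150/180]
  50 → roll 3  [load 180/180]
  50 → roll 7 (new)  [load 50/180]
7 paper rolls opened.

7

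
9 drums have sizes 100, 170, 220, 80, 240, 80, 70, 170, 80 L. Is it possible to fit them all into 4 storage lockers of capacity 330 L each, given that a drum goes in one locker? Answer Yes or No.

A valid assignment using 4 storage lockers:
  locker 1: 240 + 80 = 320
  locker 2: 220 + 100 = 320
  locker 3: 170 + 80 + 80 = 330
  locker 4: 170 + 70 = 240
Every load is within 330 L, so 4 storage lockers suffice.

Yes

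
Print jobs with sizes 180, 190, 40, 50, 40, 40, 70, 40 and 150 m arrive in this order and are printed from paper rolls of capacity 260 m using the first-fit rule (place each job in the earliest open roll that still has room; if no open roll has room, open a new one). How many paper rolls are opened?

4

  180 → roll 1 (new)  [load 180/260]
  190 → roll 2 (new)  [load 190/260]
  40 → roll 1  [load 220/260]
  50 → roll 2  [load 240/260]
  40 → roll 1  [load 260/260]
  40 → roll 3 (new)  [load 40/260]
  70 → roll 3  [load 110/260]
  40 → roll 3  [load 150/260]
  150 → roll 4 (new)  [load 150/260]
4 paper rolls opened.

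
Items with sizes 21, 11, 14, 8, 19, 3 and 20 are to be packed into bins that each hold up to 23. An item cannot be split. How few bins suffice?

5

Total = 21 + 20 + 19 + 14 + 11 + 8 + 3 = 96.
Lower bound: ⌈96/23⌉ = 5 bins.
A packing using 5 bins:
  bin 1: 21 = 21
  bin 2: 20 + 3 = 23
  bin 3: 19 = 19
  bin 4: 14 + 8 = 22
  bin 5: 11 = 11
This matches the lower bound, so 5 is optimal.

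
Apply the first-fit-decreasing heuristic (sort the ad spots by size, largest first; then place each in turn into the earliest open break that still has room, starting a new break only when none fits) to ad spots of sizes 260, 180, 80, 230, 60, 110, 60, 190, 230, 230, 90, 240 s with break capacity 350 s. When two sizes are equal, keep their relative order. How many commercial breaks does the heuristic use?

Sorted descending: 260, 240, 230, 230, 230, 190, 180, 110, 90, 80, 60, 60.
  260 → break 1 (new)  [load 260/350]
  240 → break 2 (new)  [load 240/350]
  230 → break 3 (new)  [load 230/350]
  230 → break 4 (new)  [load 230/350]
  230 → break 5 (new)  [load 230/350]
  190 → break 6 (new)  [load 190/350]
  180 → break 7 (new)  [load 180/350]
  110 → break 2  [load 350/350]
  90 → break 1  [load 350/350]
  80 → break 3  [load 310/350]
  60 → break 4  [load 290/350]
  60 → break 4  [load 350/350]
7 commercial breaks opened.

7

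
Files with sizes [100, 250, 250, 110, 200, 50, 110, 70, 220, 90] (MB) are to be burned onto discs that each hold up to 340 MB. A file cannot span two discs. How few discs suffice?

5

Total = 250 + 250 + 220 + 200 + 110 + 110 + 100 + 90 + 70 + 50 = 1450 MB.
Lower bound: ⌈1450/340⌉ = 5 discs.
A packing using 5 discs:
  disc 1: 250 + 90 = 340
  disc 2: 250 + 70 = 320
  disc 3: 220 + 110 = 330
  disc 4: 200 + 110 = 310
  disc 5: 100 + 50 = 150
This matches the lower bound, so 5 is optimal.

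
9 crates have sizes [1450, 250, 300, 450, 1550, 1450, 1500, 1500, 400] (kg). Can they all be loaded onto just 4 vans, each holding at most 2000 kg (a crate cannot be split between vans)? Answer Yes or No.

Total = 8850 kg; ⌈8850/2000⌉ = 5.
At least 5 vans are required, but only 4 are allowed.

No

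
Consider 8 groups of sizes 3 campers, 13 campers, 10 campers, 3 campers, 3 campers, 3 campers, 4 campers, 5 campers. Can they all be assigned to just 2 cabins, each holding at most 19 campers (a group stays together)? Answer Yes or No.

Total = 44 campers; ⌈44/19⌉ = 3.
At least 3 cabins are required, but only 2 are allowed.

No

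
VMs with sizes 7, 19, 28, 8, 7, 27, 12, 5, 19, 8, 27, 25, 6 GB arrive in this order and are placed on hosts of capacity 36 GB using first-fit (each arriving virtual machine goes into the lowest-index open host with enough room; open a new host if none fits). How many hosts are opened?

  7 → host 1 (new)  [load 7/36]
  19 → host 1  [load 26/36]
  28 → host 2 (new)  [load 28/36]
  8 → host 1  [load 34/36]
  7 → host 2  [load 35/36]
  27 → host 3 (new)  [load 27/36]
  12 → host 4 (new)  [load 12/36]
  5 → host 3  [load 32/36]
  19 → host 4  [load 31/36]
  8 → host 5 (new)  [load 8/36]
  27 → host 5  [load 35/36]
  25 → host 6 (new)  [load 25/36]
  6 → host 6  [load 31/36]
6 hosts opened.

6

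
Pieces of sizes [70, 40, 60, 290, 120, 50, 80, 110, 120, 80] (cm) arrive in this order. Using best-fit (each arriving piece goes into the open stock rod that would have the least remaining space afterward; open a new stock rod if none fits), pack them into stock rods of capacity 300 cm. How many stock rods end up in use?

  70 → stock rod 1 (new)  [load 70/300]
  40 → stock rod 1  [load 110/300]
  60 → stock rod 1  [load 170/300]
  290 → stock rod 2 (new)  [load 290/300]
  120 → stock rod 1  [load 290/300]
  50 → stock rod 3 (new)  [load 50/300]
  80 → stock rod 3  [load 130/300]
  110 → stock rod 3  [load 240/300]
  120 → stock rod 4 (new)  [load 120/300]
  80 → stock rod 4  [load 200/300]
4 stock rods opened.

4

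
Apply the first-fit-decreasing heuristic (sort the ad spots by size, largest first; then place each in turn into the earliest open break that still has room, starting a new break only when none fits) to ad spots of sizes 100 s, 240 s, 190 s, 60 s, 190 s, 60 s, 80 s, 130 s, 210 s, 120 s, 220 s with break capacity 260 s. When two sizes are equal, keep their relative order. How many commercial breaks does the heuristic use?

Sorted descending: 240, 220, 210, 190, 190, 130, 120, 100, 80, 60, 60.
  240 → break 1 (new)  [load 240/260]
  220 → break 2 (new)  [load 220/260]
  210 → break 3 (new)  [load 210/260]
  190 → break 4 (new)  [load 190/260]
  190 → break 5 (new)  [load 190/260]
  130 → break 6 (new)  [load 130/260]
  120 → break 6  [load 250/260]
  100 → break 7 (new)  [load 100/260]
  80 → break 7  [load 180/260]
  60 → break 4  [load 250/260]
  60 → break 5  [load 250/260]
7 commercial breaks opened.

7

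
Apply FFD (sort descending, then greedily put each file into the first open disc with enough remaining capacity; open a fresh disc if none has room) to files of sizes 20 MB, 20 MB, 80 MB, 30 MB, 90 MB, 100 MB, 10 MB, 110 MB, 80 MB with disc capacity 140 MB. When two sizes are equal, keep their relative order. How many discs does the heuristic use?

Sorted descending: 110, 100, 90, 80, 80, 30, 20, 20, 10.
  110 → disc 1 (new)  [load 110/140]
  100 → disc 2 (new)  [load 100/140]
  90 → disc 3 (new)  [load 90/140]
  80 → disc 4 (new)  [load 80/140]
  80 → disc 5 (new)  [load 80/140]
  30 → disc 1  [load 140/140]
  20 → disc 2  [load 120/140]
  20 → disc 2  [load 140/140]
  10 → disc 3  [load 100/140]
5 discs opened.

5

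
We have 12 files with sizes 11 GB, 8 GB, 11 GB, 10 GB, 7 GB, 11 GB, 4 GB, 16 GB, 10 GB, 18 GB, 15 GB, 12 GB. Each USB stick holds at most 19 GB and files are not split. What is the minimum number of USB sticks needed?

9

Total = 18 + 16 + 15 + 12 + 11 + 11 + 11 + 10 + 10 + 8 + 7 + 4 = 133 GB.
Lower bound: ⌈133/19⌉ = 7 USB sticks.
Also, 9 files each exceed 19/2 GB, and no two of those can share a USB stick, so at least 9 USB sticks are needed.
A packing using 9 USB sticks:
  USB stick 1: 18 = 18
  USB stick 2: 16 = 16
  USB stick 3: 15 + 4 = 19
  USB stick 4: 12 + 7 = 19
  USB stick 5: 11 + 8 = 19
  USB stick 6: 11 = 11
  USB stick 7: 11 = 11
  USB stick 8: 10 = 10
  USB stick 9: 10 = 10
This matches the lower bound, so 9 is optimal.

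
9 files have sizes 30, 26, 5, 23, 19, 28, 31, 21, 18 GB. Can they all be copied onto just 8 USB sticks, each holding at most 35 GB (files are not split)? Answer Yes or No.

Yes

A valid assignment using 8 USB sticks:
  USB stick 1: 31 = 31
  USB stick 2: 30 + 5 = 35
  USB stick 3: 28 = 28
  USB stick 4: 26 = 26
  USB stick 5: 23 = 23
  USB stick 6: 21 = 21
  USB stick 7: 19 = 19
  USB stick 8: 18 = 18
Every load is within 35 GB, so 8 USB sticks suffice.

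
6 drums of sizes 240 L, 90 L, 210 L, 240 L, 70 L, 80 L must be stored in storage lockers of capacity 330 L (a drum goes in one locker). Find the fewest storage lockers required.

Total = 240 + 240 + 210 + 90 + 80 + 70 = 930 L.
Lower bound: ⌈930/330⌉ = 3 storage lockers.
A packing using 3 storage lockers:
  locker 1: 240 + 90 = 330
  locker 2: 240 + 80 = 320
  locker 3: 210 + 70 = 280
This matches the lower bound, so 3 is optimal.

3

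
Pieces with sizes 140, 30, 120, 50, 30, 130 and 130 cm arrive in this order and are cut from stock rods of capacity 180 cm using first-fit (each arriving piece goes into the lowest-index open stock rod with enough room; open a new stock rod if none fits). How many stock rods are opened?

4

  140 → stock rod 1 (new)  [load 140/180]
  30 → stock rod 1  [load 170/180]
  120 → stock rod 2 (new)  [load 120/180]
  50 → stock rod 2  [load 170/180]
  30 → stock rod 3 (new)  [load 30/180]
  130 → stock rod 3  [load 160/180]
  130 → stock rod 4 (new)  [load 130/180]
4 stock rods opened.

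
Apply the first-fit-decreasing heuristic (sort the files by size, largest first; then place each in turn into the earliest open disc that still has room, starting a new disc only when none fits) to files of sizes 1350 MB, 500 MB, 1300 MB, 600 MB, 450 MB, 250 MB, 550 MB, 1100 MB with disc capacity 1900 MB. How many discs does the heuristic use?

4

Sorted descending: 1350, 1300, 1100, 600, 550, 500, 450, 250.
  1350 → disc 1 (new)  [load 1350/1900]
  1300 → disc 2 (new)  [load 1300/1900]
  1100 → disc 3 (new)  [load 1100/1900]
  600 → disc 2  [load 1900/1900]
  550 → disc 1  [load 1900/1900]
  500 → disc 3  [load 1600/1900]
  450 → disc 4 (new)  [load 450/1900]
  250 → disc 3  [load 1850/1900]
4 discs opened.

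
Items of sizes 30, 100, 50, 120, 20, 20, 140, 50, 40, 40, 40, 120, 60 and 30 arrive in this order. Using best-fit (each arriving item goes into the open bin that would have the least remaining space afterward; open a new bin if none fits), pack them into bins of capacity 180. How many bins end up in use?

5

  30 → bin 1 (new)  [load 30/180]
  100 → bin 1  [load 130/180]
  50 → bin 1  [load 180/180]
  120 → bin 2 (new)  [load 120/180]
  20 → bin 2  [load 140/180]
  20 → bin 2  [load 160/180]
  140 → bin 3 (new)  [load 140/180]
  50 → bin 4 (new)  [load 50/180]
  40 → bin 3  [load 180/180]
  40 → bin 4  [load 90/180]
  40 → bin 4  [load 130/180]
  120 → bin 5 (new)  [load 120/180]
  60 → bin 5  [load 180/180]
  30 → bin 4  [load 160/180]
5 bins opened.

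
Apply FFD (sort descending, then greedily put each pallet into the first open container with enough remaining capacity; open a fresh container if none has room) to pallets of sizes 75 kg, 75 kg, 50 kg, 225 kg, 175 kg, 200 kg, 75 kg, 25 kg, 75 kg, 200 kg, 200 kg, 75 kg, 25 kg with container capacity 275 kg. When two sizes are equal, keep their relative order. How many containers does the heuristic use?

Sorted descending: 225, 200, 200, 200, 175, 75, 75, 75, 75, 75, 50, 25, 25.
  225 → container 1 (new)  [load 225/275]
  200 → container 2 (new)  [load 200/275]
  200 → container 3 (new)  [load 200/275]
  200 → container 4 (new)  [load 200/275]
  175 → container 5 (new)  [load 175/275]
  75 → container 2  [load 275/275]
  75 → container 3  [load 275/275]
  75 → container 4  [load 275/275]
  75 → container 5  [load 250/275]
  75 → container 6 (new)  [load 75/275]
  50 → container 1  [load 275/275]
  25 → container 5  [load 275/275]
  25 → container 6  [load 100/275]
6 containers opened.

6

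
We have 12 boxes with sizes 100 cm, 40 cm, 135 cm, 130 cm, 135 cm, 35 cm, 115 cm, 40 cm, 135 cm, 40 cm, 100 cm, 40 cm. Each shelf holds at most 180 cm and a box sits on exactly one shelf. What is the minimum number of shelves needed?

Total = 135 + 135 + 135 + 130 + 115 + 100 + 100 + 40 + 40 + 40 + 40 + 35 = 1045 cm.
Lower bound: ⌈1045/180⌉ = 6 shelves.
Also, 7 boxes each exceed 90 cm, and no two of those can share a shelf, so at least 7 shelves are needed.
A packing using 7 shelves:
  shelf 1: 135 + 40 = 175
  shelf 2: 135 + 40 = 175
  shelf 3: 135 + 40 = 175
  shelf 4: 130 + 40 = 170
  shelf 5: 115 + 35 = 150
  shelf 6: 100 = 100
  shelf 7: 100 = 100
This matches the lower bound, so 7 is optimal.

7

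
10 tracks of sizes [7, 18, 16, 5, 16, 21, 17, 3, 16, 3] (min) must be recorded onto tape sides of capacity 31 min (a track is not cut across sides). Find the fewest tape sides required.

Total = 21 + 18 + 17 + 16 + 16 + 16 + 7 + 5 + 3 + 3 = 122 min.
Lower bound: ⌈122/31⌉ = 4 tape sides.
Also, 6 tracks each exceed 31/2 min, and no two of those can share a side, so at least 6 tape sides are needed.
A packing using 6 tape sides:
  side 1: 21 + 7 + 3 = 31
  side 2: 18 + 5 + 3 = 26
  side 3: 17 = 17
  side 4: 16 = 16
  side 5: 16 = 16
  side 6: 16 = 16
This matches the lower bound, so 6 is optimal.

6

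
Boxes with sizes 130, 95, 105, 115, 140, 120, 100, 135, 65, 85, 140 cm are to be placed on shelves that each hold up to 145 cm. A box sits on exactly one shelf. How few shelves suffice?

Total = 140 + 140 + 135 + 130 + 120 + 115 + 105 + 100 + 95 + 85 + 65 = 1230 cm.
Lower bound: ⌈1230/145⌉ = 9 shelves.
Also, 10 boxes each exceed 145/2 cm, and no two of those can share a shelf, so at least 10 shelves are needed.
A packing using 11 shelves:
  shelf 1: 140 = 140
  shelf 2: 140 = 140
  shelf 3: 135 = 135
  shelf 4: 130 = 130
  shelf 5: 120 = 120
  shelf 6: 115 = 115
  shelf 7: 105 = 105
  shelf 8: 100 = 100
  shelf 9: 95 = 95
  shelf 10: 85 = 85
  shelf 11: 65 = 65
No arrangement into 10 shelves stays within capacity, so 11 is optimal.

11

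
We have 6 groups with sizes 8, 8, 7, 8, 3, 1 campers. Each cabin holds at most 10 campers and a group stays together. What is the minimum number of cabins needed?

4

Total = 8 + 8 + 8 + 7 + 3 + 1 = 35 campers.
Lower bound: ⌈35/10⌉ = 4 cabins.
A packing using 4 cabins:
  cabin 1: 8 + 1 = 9
  cabin 2: 8 = 8
  cabin 3: 8 = 8
  cabin 4: 7 + 3 = 10
This matches the lower bound, so 4 is optimal.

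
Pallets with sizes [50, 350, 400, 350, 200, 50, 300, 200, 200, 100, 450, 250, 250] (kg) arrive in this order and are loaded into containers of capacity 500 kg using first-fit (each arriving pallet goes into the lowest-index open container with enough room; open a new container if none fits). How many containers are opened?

7

  50 → container 1 (new)  [load 50/500]
  350 → container 1  [load 400/500]
  400 → container 2 (new)  [load 400/500]
  350 → container 3 (new)  [load 350/500]
  200 → container 4 (new)  [load 200/500]
  50 → container 1  [load 450/500]
  300 → container 4  [load 500/500]
  200 → container 5 (new)  [load 200/500]
  200 → container 5  [load 400/500]
  100 → container 2  [load 500/500]
  450 → container 6 (new)  [load 450/500]
  250 → container 7 (new)  [load 250/500]
  250 → container 7  [load 500/500]
7 containers opened.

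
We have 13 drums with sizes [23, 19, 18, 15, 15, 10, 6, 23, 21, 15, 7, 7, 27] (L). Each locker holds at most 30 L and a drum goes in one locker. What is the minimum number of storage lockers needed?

Total = 27 + 23 + 23 + 21 + 19 + 18 + 15 + 15 + 15 + 10 + 7 + 7 + 6 = 206 L.
Lower bound: ⌈206/30⌉ = 7 storage lockers.
A packing using 8 storage lockers:
  locker 1: 27 = 27
  locker 2: 23 + 7 = 30
  locker 3: 23 + 7 = 30
  locker 4: 21 + 6 = 27
  locker 5: 19 + 10 = 29
  locker 6: 18 = 18
  locker 7: 15 + 15 = 30
  locker 8: 15 = 15
No arrangement into 7 storage lockers stays within capacity, so 8 is optimal.

8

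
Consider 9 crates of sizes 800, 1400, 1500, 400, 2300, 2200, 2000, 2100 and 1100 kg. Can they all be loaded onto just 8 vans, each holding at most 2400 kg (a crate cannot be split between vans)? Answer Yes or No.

A valid assignment using 7 vans:
  van 1: 2300 = 2300
  van 2: 2200 = 2200
  van 3: 2100 = 2100
  van 4: 2000 + 400 = 2400
  van 5: 1500 + 800 = 2300
  van 6: 1400 = 1400
  van 7: 1100 = 1100
That uses only 7 ≤ 8, so 8 vans are enough.

Yes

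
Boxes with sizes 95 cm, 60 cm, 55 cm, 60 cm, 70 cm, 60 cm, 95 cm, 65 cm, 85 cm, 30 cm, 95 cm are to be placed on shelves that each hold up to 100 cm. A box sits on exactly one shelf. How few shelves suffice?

10

Total = 95 + 95 + 95 + 85 + 70 + 65 + 60 + 60 + 60 + 55 + 30 = 770 cm.
Lower bound: ⌈770/100⌉ = 8 shelves.
Also, 10 boxes each exceed 50 cm, and no two of those can share a shelf, so at least 10 shelves are needed.
A packing using 10 shelves:
  shelf 1: 95 = 95
  shelf 2: 95 = 95
  shelf 3: 95 = 95
  shelf 4: 85 = 85
  shelf 5: 70 + 30 = 100
  shelf 6: 65 = 65
  shelf 7: 60 = 60
  shelf 8: 60 = 60
  shelf 9: 60 = 60
  shelf 10: 55 = 55
This matches the lower bound, so 10 is optimal.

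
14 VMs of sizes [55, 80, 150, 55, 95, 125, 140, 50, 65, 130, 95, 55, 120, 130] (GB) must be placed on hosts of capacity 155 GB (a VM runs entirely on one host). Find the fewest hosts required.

10

Total = 150 + 140 + 130 + 130 + 125 + 120 + 95 + 95 + 80 + 65 + 55 + 55 + 55 + 50 = 1345 GB.
Lower bound: ⌈1345/155⌉ = 9 hosts.
A packing using 10 hosts:
  host 1: 150 = 150
  host 2: 140 = 140
  host 3: 130 = 130
  host 4: 130 = 130
  host 5: 125 = 125
  host 6: 120 = 120
  host 7: 95 + 55 = 150
  host 8: 95 + 55 = 150
  host 9: 80 + 65 = 145
  host 10: 55 + 50 = 105
No arrangement into 9 hosts stays within capacity, so 10 is optimal.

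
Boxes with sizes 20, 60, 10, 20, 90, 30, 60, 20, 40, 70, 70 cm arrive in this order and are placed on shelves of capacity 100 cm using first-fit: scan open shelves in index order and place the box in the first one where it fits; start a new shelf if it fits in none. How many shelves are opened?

6

  20 → shelf 1 (new)  [load 20/100]
  60 → shelf 1  [load 80/100]
  10 → shelf 1  [load 90/100]
  20 → shelf 2 (new)  [load 20/100]
  90 → shelf 3 (new)  [load 90/100]
  30 → shelf 2  [load 50/100]
  60 → shelf 4 (new)  [load 60/100]
  20 → shelf 2  [load 70/100]
  40 → shelf 4  [load 100/100]
  70 → shelf 5 (new)  [load 70/100]
  70 → shelf 6 (new)  [load 70/100]
6 shelves opened.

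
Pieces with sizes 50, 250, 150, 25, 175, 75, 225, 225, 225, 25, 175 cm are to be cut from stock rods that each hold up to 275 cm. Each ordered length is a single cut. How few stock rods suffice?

7

Total = 250 + 225 + 225 + 225 + 175 + 175 + 150 + 75 + 50 + 25 + 25 = 1600 cm.
Lower bound: ⌈1600/275⌉ = 6 stock rods.
Also, 7 pieces each exceed 275/2 cm, and no two of those can share a stock rod, so at least 7 stock rods are needed.
A packing using 7 stock rods:
  stock rod 1: 250 + 25 = 275
  stock rod 2: 225 + 50 = 275
  stock rod 3: 225 + 25 = 250
  stock rod 4: 225 = 225
  stock rod 5: 175 + 75 = 250
  stock rod 6: 175 = 175
  stock rod 7: 150 = 150
This matches the lower bound, so 7 is optimal.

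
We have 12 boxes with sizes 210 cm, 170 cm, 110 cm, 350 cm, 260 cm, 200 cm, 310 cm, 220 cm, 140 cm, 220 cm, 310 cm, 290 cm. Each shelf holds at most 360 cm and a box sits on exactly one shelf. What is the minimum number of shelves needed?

10

Total = 350 + 310 + 310 + 290 + 260 + 220 + 220 + 210 + 200 + 170 + 140 + 110 = 2790 cm.
Lower bound: ⌈2790/360⌉ = 8 shelves.
Also, 9 boxes each exceed 180 cm, and no two of those can share a shelf, so at least 9 shelves are needed.
A packing using 10 shelves:
  shelf 1: 350 = 350
  shelf 2: 310 = 310
  shelf 3: 310 = 310
  shelf 4: 290 = 290
  shelf 5: 260 = 260
  shelf 6: 220 + 140 = 360
  shelf 7: 220 + 110 = 330
  shelf 8: 210 = 210
  shelf 9: 200 = 200
  shelf 10: 170 = 170
No arrangement into 9 shelves stays within capacity, so 10 is optimal.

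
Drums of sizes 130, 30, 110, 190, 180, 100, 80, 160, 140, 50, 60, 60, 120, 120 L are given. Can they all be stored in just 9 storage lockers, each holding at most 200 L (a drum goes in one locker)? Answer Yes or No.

Yes

A valid assignment using 9 storage lockers:
  locker 1: 190 = 190
  locker 2: 180 = 180
  locker 3: 160 + 30 = 190
  locker 4: 140 + 60 = 200
  locker 5: 130 + 60 = 190
  locker 6: 120 + 80 = 200
  locker 7: 120 + 50 = 170
  locker 8: 110 = 110
  locker 9: 100 = 100
Every load is within 200 L, so 9 storage lockers suffice.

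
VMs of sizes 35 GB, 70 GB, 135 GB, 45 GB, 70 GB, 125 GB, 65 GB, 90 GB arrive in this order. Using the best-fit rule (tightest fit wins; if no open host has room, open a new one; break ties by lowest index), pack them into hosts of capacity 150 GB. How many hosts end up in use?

5

  35 → host 1 (new)  [load 35/150]
  70 → host 1  [load 105/150]
  135 → host 2 (new)  [load 135/150]
  45 → host 1  [load 150/150]
  70 → host 3 (new)  [load 70/150]
  125 → host 4 (new)  [load 125/150]
  65 → host 3  [load 135/150]
  90 → host 5 (new)  [load 90/150]
5 hosts opened.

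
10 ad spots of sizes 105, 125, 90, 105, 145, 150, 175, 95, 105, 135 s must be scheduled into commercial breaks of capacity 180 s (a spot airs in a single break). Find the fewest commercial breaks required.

10

Total = 175 + 150 + 145 + 135 + 125 + 105 + 105 + 105 + 95 + 90 = 1230 s.
Lower bound: ⌈1230/180⌉ = 7 commercial breaks.
Also, 9 ad spots each exceed 90 s, and no two of those can share a break, so at least 9 commercial breaks are needed.
A packing using 10 commercial breaks:
  break 1: 175 = 175
  break 2: 150 = 150
  break 3: 145 = 145
  break 4: 135 = 135
  break 5: 125 = 125
  break 6: 105 = 105
  break 7: 105 = 105
  break 8: 105 = 105
  break 9: 95 = 95
  break 10: 90 = 90
No arrangement into 9 commercial breaks stays within capacity, so 10 is optimal.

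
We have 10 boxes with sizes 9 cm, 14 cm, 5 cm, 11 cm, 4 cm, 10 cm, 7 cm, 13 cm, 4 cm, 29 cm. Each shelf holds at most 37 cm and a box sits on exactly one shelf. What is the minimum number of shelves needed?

3

Total = 29 + 14 + 13 + 11 + 10 + 9 + 7 + 5 + 4 + 4 = 106 cm.
Lower bound: ⌈106/37⌉ = 3 shelves.
A packing using 3 shelves:
  shelf 1: 29 + 7 = 36
  shelf 2: 14 + 13 + 10 = 37
  shelf 3: 11 + 9 + 5 + 4 + 4 = 33
This matches the lower bound, so 3 is optimal.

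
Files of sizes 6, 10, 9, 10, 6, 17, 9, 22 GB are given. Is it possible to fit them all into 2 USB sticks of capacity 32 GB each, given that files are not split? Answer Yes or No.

Total = 89 GB; ⌈89/32⌉ = 3.
At least 3 USB sticks are required, but only 2 are allowed.

No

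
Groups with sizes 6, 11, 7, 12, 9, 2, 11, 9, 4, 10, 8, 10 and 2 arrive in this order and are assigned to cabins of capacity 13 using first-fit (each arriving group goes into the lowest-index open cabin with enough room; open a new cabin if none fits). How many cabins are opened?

9

  6 → cabin 1 (new)  [load 6/13]
  11 → cabin 2 (new)  [load 11/13]
  7 → cabin 1  [load 13/13]
  12 → cabin 3 (new)  [load 12/13]
  9 → cabin 4 (new)  [load 9/13]
  2 → cabin 2  [load 13/13]
  11 → cabin 5 (new)  [load 11/13]
  9 → cabin 6 (new)  [load 9/13]
  4 → cabin 4  [load 13/13]
  10 → cabin 7 (new)  [load 10/13]
  8 → cabin 8 (new)  [load 8/13]
  10 → cabin 9 (new)  [load 10/13]
  2 → cabin 5  [load 13/13]
9 cabins opened.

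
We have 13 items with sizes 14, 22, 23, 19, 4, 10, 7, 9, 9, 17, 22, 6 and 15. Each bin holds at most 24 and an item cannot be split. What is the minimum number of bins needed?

8

Total = 23 + 22 + 22 + 19 + 17 + 15 + 14 + 10 + 9 + 9 + 7 + 6 + 4 = 177.
Lower bound: ⌈177/24⌉ = 8 bins.
A packing using 8 bins:
  bin 1: 23 = 23
  bin 2: 22 = 22
  bin 3: 22 = 22
  bin 4: 19 + 4 = 23
  bin 5: 17 + 7 = 24
  bin 6: 15 + 9 = 24
  bin 7: 14 + 10 = 24
  bin 8: 9 + 6 = 15
This matches the lower bound, so 8 is optimal.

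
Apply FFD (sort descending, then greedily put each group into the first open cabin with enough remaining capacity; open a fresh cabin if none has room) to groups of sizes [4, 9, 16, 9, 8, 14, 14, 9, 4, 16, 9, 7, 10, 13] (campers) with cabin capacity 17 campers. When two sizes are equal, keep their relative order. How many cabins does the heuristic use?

10

Sorted descending: 16, 16, 14, 14, 13, 10, 9, 9, 9, 9, 8, 7, 4, 4.
  16 → cabin 1 (new)  [load 16/17]
  16 → cabin 2 (new)  [load 16/17]
  14 → cabin 3 (new)  [load 14/17]
  14 → cabin 4 (new)  [load 14/17]
  13 → cabin 5 (new)  [load 13/17]
  10 → cabin 6 (new)  [load 10/17]
  9 → cabin 7 (new)  [load 9/17]
  9 → cabin 8 (new)  [load 9/17]
  9 → cabin 9 (new)  [load 9/17]
  9 → cabin 10 (new)  [load 9/17]
  8 → cabin 7  [load 17/17]
  7 → cabin 6  [load 17/17]
  4 → cabin 5  [load 17/17]
  4 → cabin 8  [load 13/17]
10 cabins opened.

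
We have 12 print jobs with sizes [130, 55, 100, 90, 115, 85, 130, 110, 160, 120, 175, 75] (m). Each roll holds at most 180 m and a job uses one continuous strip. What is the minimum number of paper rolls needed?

Total = 175 + 160 + 130 + 130 + 120 + 115 + 110 + 100 + 90 + 85 + 75 + 55 = 1345 m.
Lower bound: ⌈1345/180⌉ = 8 paper rolls.
A packing using 9 paper rolls:
  roll 1: 175 = 175
  roll 2: 160 = 160
  roll 3: 130 = 130
  roll 4: 130 = 130
  roll 5: 120 + 55 = 175
  roll 6: 115 = 115
  roll 7: 110 = 110
  roll 8: 100 + 75 = 175
  roll 9: 90 + 85 = 175
No arrangement into 8 paper rolls stays within capacity, so 9 is optimal.

9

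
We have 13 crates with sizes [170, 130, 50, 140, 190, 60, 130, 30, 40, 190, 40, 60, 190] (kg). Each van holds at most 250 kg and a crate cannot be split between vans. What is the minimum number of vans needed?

7

Total = 190 + 190 + 190 + 170 + 140 + 130 + 130 + 60 + 60 + 50 + 40 + 40 + 30 = 1420 kg.
Lower bound: ⌈1420/250⌉ = 6 vans.
Also, 7 crates each exceed 125 kg, and no two of those can share a van, so at least 7 vans are needed.
A packing using 7 vans:
  van 1: 190 + 60 = 250
  van 2: 190 + 60 = 250
  van 3: 190 + 50 = 240
  van 4: 170 + 40 + 40 = 250
  van 5: 140 + 30 = 170
  van 6: 130 = 130
  van 7: 130 = 130
This matches the lower bound, so 7 is optimal.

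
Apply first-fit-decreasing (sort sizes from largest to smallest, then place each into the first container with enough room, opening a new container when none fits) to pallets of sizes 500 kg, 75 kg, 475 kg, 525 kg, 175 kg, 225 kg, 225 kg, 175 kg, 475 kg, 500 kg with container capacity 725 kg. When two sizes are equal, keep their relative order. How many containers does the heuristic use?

Sorted descending: 525, 500, 500, 475, 475, 225, 225, 175, 175, 75.
  525 → container 1 (new)  [load 525/725]
  500 → container 2 (new)  [load 500/725]
  500 → container 3 (new)  [load 500/725]
  475 → container 4 (new)  [load 475/725]
  475 → container 5 (new)  [load 475/725]
  225 → container 2  [load 725/725]
  225 → container 3  [load 725/725]
  175 → container 1  [load 700/725]
  175 → container 4  [load 650/725]
  75 → container 4  [load 725/725]
5 containers opened.

5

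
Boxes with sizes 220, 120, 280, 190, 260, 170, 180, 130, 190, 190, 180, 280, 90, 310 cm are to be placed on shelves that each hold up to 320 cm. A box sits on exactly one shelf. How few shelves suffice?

Total = 310 + 280 + 280 + 260 + 220 + 190 + 190 + 190 + 180 + 180 + 170 + 130 + 120 + 90 = 2790 cm.
Lower bound: ⌈2790/320⌉ = 9 shelves.
Also, 11 boxes each exceed 160 cm, and no two of those can share a shelf, so at least 11 shelves are needed.
A packing using 11 shelves:
  shelf 1: 310 = 310
  shelf 2: 280 = 280
  shelf 3: 280 = 280
  shelf 4: 260 = 260
  shelf 5: 220 + 90 = 310
  shelf 6: 190 + 130 = 320
  shelf 7: 190 + 120 = 310
  shelf 8: 190 = 190
  shelf 9: 180 = 180
  shelf 10: 180 = 180
  shelf 11: 170 = 170
This matches the lower bound, so 11 is optimal.

11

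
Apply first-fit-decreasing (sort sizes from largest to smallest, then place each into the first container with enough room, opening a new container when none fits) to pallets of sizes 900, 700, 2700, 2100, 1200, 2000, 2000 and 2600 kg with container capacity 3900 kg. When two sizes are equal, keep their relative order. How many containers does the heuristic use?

5

Sorted descending: 2700, 2600, 2100, 2000, 2000, 1200, 900, 700.
  2700 → container 1 (new)  [load 2700/3900]
  2600 → container 2 (new)  [load 2600/3900]
  2100 → container 3 (new)  [load 2100/3900]
  2000 → container 4 (new)  [load 2000/3900]
  2000 → container 5 (new)  [load 2000/3900]
  1200 → container 1  [load 3900/3900]
  900 → container 2  [load 3500/3900]
  700 → container 3  [load 2800/3900]
5 containers opened.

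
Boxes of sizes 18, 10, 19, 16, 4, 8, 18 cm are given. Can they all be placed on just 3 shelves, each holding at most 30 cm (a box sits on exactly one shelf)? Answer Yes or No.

Total = 93 cm; ⌈93/30⌉ = 4.
At least 4 shelves are required, but only 3 are allowed.

No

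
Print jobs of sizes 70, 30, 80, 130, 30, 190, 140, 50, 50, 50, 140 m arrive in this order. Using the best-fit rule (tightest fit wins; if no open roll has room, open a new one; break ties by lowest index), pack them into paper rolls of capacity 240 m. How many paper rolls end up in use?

5

  70 → roll 1 (new)  [load 70/240]
  30 → roll 1  [load 100/240]
  80 → roll 1  [load 180/240]
  130 → roll 2 (new)  [load 130/240]
  30 → roll 1  [load 210/240]
  190 → roll 3 (new)  [load 190/240]
  140 → roll 4 (new)  [load 140/240]
  50 → roll 3  [load 240/240]
  50 → roll 4  [load 190/240]
  50 → roll 4  [load 240/240]
  140 → roll 5 (new)  [load 140/240]
5 paper rolls opened.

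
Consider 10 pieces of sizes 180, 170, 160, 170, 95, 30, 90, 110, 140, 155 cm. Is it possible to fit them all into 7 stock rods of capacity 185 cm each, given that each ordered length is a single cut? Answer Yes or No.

No

Total = 1300 cm; ⌈1300/185⌉ = 8.
At least 8 stock rods are required, but only 7 are allowed.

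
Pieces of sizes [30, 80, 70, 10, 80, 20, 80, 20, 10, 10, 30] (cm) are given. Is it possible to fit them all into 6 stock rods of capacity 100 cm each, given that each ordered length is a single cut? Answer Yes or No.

Yes

A valid assignment using 5 stock rods:
  stock rod 1: 80 + 20 = 100
  stock rod 2: 80 + 20 = 100
  stock rod 3: 80 + 10 + 10 = 100
  stock rod 4: 70 + 30 = 100
  stock rod 5: 30 + 10 = 40
That uses only 5 ≤ 6, so 6 stock rods are enough.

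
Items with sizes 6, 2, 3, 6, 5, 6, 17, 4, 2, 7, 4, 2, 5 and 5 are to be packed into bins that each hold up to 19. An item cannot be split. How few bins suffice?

Total = 17 + 7 + 6 + 6 + 6 + 5 + 5 + 5 + 4 + 4 + 3 + 2 + 2 + 2 = 74.
Lower bound: ⌈74/19⌉ = 4 bins.
A packing using 4 bins:
  bin 1: 17 + 2 = 19
  bin 2: 7 + 6 + 6 = 19
  bin 3: 6 + 5 + 5 + 3 = 19
  bin 4: 5 + 4 + 4 + 2 + 2 = 17
This matches the lower bound, so 4 is optimal.

4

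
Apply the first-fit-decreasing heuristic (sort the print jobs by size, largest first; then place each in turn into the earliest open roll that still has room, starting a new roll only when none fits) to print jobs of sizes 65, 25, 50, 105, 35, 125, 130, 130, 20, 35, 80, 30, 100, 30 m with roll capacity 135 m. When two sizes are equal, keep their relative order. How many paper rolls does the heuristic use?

8

Sorted descending: 130, 130, 125, 105, 100, 80, 65, 50, 35, 35, 30, 30, 25, 20.
  130 → roll 1 (new)  [load 130/135]
  130 → roll 2 (new)  [load 130/135]
  125 → roll 3 (new)  [load 125/135]
  105 → roll 4 (new)  [load 105/135]
  100 → roll 5 (new)  [load 100/135]
  80 → roll 6 (new)  [load 80/135]
  65 → roll 7 (new)  [load 65/135]
  50 → roll 6  [load 130/135]
  35 → roll 5  [load 135/135]
  35 → roll 7  [load 100/135]
  30 → roll 4  [load 135/135]
  30 → roll 7  [load 130/135]
  25 → roll 8 (new)  [load 25/135]
  20 → roll 8  [load 45/135]
8 paper rolls opened.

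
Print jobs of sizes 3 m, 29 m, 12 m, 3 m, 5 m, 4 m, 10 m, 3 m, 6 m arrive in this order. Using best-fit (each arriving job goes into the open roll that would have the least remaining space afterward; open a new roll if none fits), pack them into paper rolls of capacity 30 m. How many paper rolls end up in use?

  3 → roll 1 (new)  [load 3/30]
  29 → roll 2 (new)  [load 29/30]
  12 → roll 1  [load 15/30]
  3 → roll 1  [load 18/30]
  5 → roll 1  [load 23/30]
  4 → roll 1  [load 27/30]
  10 → roll 3 (new)  [load 10/30]
  3 → roll 1  [load 30/30]
  6 → roll 3  [load 16/30]
3 paper rolls opened.

3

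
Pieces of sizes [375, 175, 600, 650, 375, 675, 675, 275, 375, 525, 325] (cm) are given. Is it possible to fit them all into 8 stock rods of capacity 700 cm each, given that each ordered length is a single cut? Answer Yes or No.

A valid assignment using 8 stock rods:
  stock rod 1: 675 = 675
  stock rod 2: 675 = 675
  stock rod 3: 650 = 650
  stock rod 4: 600 = 600
  stock rod 5: 525 + 175 = 700
  stock rod 6: 375 + 325 = 700
  stock rod 7: 375 + 275 = 650
  stock rod 8: 375 = 375
Every load is within 700 cm, so 8 stock rods suffice.

Yes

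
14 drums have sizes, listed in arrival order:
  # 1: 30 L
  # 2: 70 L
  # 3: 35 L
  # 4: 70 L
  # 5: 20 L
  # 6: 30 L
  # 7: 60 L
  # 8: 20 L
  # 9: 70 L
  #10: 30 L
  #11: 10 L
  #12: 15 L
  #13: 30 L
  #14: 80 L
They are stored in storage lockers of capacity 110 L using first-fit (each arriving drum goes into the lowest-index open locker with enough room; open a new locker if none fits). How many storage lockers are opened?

  30 → locker 1 (new)  [load 30/110]
  70 → locker 1  [load 100/110]
  35 → locker 2 (new)  [load 35/110]
  70 → locker 2  [load 105/110]
  20 → locker 3 (new)  [load 20/110]
  30 → locker 3  [load 50/110]
  60 → locker 3  [load 110/110]
  20 → locker 4 (new)  [load 20/110]
  70 → locker 4  [load 90/110]
  30 → locker 5 (new)  [load 30/110]
  10 → locker 1  [load 110/110]
  15 → locker 4  [load 105/110]
  30 → locker 5  [load 60/110]
  80 → locker 6 (new)  [load 80/110]
6 storage lockers opened.

6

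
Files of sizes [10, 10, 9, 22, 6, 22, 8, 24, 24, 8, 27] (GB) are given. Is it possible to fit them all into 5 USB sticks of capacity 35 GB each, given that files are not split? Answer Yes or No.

Total = 170 GB; ⌈170/35⌉ = 5.
The bound of 5 does not rule out 5, but exhaustive search shows no assignment into 5 USB sticks of capacity 35 GB exists — the minimum is 6.

No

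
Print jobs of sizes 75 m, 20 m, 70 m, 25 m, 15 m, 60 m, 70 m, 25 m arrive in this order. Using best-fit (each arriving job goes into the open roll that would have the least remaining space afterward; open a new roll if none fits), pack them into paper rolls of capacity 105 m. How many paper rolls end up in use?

  75 → roll 1 (new)  [load 75/105]
  20 → roll 1  [load 95/105]
  70 → roll 2 (new)  [load 70/105]
  25 → roll 2  [load 95/105]
  15 → roll 3 (new)  [load 15/105]
  60 → roll 3  [load 75/105]
  70 → roll 4 (new)  [load 70/105]
  25 → roll 3  [load 100/105]
4 paper rolls opened.

4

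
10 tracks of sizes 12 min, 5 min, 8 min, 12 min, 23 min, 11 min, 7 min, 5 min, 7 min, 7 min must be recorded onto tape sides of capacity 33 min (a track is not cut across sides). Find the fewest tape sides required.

3

Total = 23 + 12 + 12 + 11 + 8 + 7 + 7 + 7 + 5 + 5 = 97 min.
Lower bound: ⌈97/33⌉ = 3 tape sides.
A packing using 3 tape sides:
  side 1: 23 + 5 + 5 = 33
  side 2: 12 + 12 + 8 = 32
  side 3: 11 + 7 + 7 + 7 = 32
This matches the lower bound, so 3 is optimal.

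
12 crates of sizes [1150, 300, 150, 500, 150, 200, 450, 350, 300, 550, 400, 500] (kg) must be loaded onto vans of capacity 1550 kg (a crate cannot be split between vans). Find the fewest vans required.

Total = 1150 + 550 + 500 + 500 + 450 + 400 + 350 + 300 + 300 + 200 + 150 + 150 = 5000 kg.
Lower bound: ⌈5000/1550⌉ = 4 vans.
A packing using 4 vans:
  van 1: 1150 + 400 = 1550
  van 2: 550 + 500 + 500 = 1550
  van 3: 450 + 350 + 300 + 300 + 150 = 1550
  van 4: 200 + 150 = 350
This matches the lower bound, so 4 is optimal.

4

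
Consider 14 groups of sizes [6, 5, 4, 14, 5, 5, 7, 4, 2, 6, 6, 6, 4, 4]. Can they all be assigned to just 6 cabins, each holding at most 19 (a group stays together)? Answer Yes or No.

Yes

A valid assignment using 5 cabins:
  cabin 1: 14 + 5 = 19
  cabin 2: 7 + 6 + 6 = 19
  cabin 3: 6 + 6 + 5 + 2 = 19
  cabin 4: 5 + 4 + 4 + 4 = 17
  cabin 5: 4 = 4
That uses only 5 ≤ 6, so 6 cabins are enough.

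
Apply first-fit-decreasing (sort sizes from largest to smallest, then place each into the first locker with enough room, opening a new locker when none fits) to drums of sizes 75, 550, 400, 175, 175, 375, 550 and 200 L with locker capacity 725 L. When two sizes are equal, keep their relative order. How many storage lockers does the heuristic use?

4

Sorted descending: 550, 550, 400, 375, 200, 175, 175, 75.
  550 → locker 1 (new)  [load 550/725]
  550 → locker 2 (new)  [load 550/725]
  400 → locker 3 (new)  [load 400/725]
  375 → locker 4 (new)  [load 375/725]
  200 → locker 3  [load 600/725]
  175 → locker 1  [load 725/725]
  175 → locker 2  [load 725/725]
  75 → locker 3  [load 675/725]
4 storage lockers opened.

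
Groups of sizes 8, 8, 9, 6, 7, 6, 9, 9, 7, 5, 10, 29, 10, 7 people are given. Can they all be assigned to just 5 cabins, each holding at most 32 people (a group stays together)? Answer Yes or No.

Yes

A valid assignment using 5 cabins:
  cabin 1: 29 = 29
  cabin 2: 10 + 10 + 9 = 29
  cabin 3: 9 + 9 + 8 + 6 = 32
  cabin 4: 8 + 7 + 7 + 7 = 29
  cabin 5: 6 + 5 = 11
Every load is within 32 people, so 5 cabins suffice.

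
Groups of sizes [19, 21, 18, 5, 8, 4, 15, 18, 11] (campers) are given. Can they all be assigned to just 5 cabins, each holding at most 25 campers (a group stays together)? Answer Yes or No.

Total = 119 campers; ⌈119/25⌉ = 5.
The bound of 5 does not rule out 5, but exhaustive search shows no assignment into 5 cabins of capacity 25 campers exists — the minimum is 6.

No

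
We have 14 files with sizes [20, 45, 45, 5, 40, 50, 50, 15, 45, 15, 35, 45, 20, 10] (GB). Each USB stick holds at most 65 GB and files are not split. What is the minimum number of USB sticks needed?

Total = 50 + 50 + 45 + 45 + 45 + 45 + 40 + 35 + 20 + 20 + 15 + 15 + 10 + 5 = 440 GB.
Lower bound: ⌈440/65⌉ = 7 USB sticks.
Also, 8 files each exceed 65/2 GB, and no two of those can share a USB stick, so at least 8 USB sticks are needed.
A packing using 8 USB sticks:
  USB stick 1: 50 + 15 = 65
  USB stick 2: 50 + 15 = 65
  USB stick 3: 45 + 20 = 65
  USB stick 4: 45 + 20 = 65
  USB stick 5: 45 + 10 + 5 = 60
  USB stick 6: 45 = 45
  USB stick 7: 40 = 40
  USB stick 8: 35 = 35
This matches the lower bound, so 8 is optimal.

8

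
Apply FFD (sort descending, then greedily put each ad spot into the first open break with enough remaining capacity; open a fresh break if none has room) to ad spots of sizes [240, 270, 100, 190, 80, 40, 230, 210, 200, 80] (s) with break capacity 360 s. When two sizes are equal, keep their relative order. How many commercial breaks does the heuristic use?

6

Sorted descending: 270, 240, 230, 210, 200, 190, 100, 80, 80, 40.
  270 → break 1 (new)  [load 270/360]
  240 → break 2 (new)  [load 240/360]
  230 → break 3 (new)  [load 230/360]
  210 → break 4 (new)  [load 210/360]
  200 → break 5 (new)  [load 200/360]
  190 → break 6 (new)  [load 190/360]
  100 → break 2  [load 340/360]
  80 → break 1  [load 350/360]
  80 → break 3  [load 310/360]
  40 → break 3  [load 350/360]
6 commercial breaks opened.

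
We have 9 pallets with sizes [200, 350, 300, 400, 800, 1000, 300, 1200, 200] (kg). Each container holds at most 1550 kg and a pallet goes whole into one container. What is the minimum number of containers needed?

4

Total = 1200 + 1000 + 800 + 400 + 350 + 300 + 300 + 200 + 200 = 4750 kg.
Lower bound: ⌈4750/1550⌉ = 4 containers.
A packing using 4 containers:
  container 1: 1200 + 350 = 1550
  container 2: 1000 + 400 = 1400
  container 3: 800 + 300 + 300 = 1400
  container 4: 200 + 200 = 400
This matches the lower bound, so 4 is optimal.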